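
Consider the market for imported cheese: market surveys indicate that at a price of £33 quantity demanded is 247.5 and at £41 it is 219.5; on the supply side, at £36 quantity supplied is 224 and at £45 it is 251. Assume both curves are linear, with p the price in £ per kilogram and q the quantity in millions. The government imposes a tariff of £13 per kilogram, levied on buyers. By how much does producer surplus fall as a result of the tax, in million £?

Demand slope: (219.5 − 247.5)/(41 − 33) = -3.5, so qd = 363 − 3.5p.
Supply slope: (251 − 224)/(45 − 36) = 3, so qs = 3p + 116.
Without the tax, 363 − 3.5p = 3p + 116 gives 6.5p = 247, so p* = £38 and q* = 230.
With the tax collected from buyers, demand (in seller-price terms) shifts: qd = 363 − 3.5(p + 13).
Solving gives q = 209 with buyers paying £44 and producers receiving £31 (the £13 wedge).
ΔPS is the trapezoid between Q = 209 and Q = 230 of height £7: ½ · (230 + 209) · 7 = £1536.5.

Producer surplus falls by £1536.5 million.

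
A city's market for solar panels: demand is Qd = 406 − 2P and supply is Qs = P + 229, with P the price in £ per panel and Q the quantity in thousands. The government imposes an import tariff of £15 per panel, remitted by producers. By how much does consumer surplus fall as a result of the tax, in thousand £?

Consumer surplus falls by £1415 thousand.

Before the tax: set 406 − 2P = P + 229 → P* = £59, Q* = 288.
With the tax collected from producers, supply shifts: Qs = (P − 15) + 229.
New equilibrium: buyers pay £64, producers receive £49, Q = 278. (Wedge: Pb − Ps = 15.)
ΔCS is the trapezoid between Q = 278 and Q = 288 of height £5: ½ · (288 + 278) · 5 = £1415.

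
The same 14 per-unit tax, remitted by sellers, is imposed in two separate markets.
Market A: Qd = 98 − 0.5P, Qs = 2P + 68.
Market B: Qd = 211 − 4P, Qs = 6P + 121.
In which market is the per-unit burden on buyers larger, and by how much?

Market A: pre-tax P* = 12, Q* = 92; post-tax Q = 86.4; per-unit burden on buyers = 11.2.
Market B: pre-tax P* = 9, Q* = 175; post-tax Q = 141.4; per-unit burden on buyers = 8.4.
Difference: 11.2 vs 8.4 → market A is larger by 2.8.

Market A, by 2.8.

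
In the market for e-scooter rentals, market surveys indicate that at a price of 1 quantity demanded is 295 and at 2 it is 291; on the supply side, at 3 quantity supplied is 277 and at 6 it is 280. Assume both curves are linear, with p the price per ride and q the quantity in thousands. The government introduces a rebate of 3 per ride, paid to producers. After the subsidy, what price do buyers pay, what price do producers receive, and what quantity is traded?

Demand slope: (291 − 295)/(2 − 1) = -4, so qd = 299 − 4p.
Supply slope: (280 − 277)/(6 − 3) = 1, so qs = p + 274.
Without the subsidy, 299 − 4p = p + 274 gives 5p = 25, so p* = 5 and q* = 279.
With a per-unit subsidy paid to producers, each receives p + 3 per unit sold, so supply becomes qs = (p + 3) + 274.
New equilibrium: buyers pay 4.4, producers receive 7.4, q = 281.4. (Wedge: pb − ps = −3.)

Buyers pay 4.4; producers receive 7.4; quantity = 281.4.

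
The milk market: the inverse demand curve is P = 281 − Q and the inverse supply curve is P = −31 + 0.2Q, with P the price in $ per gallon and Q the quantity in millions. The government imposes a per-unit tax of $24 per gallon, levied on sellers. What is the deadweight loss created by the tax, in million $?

Deadweight loss = $240 million.

Rewrite in direct form: Qd = 281 − P and Qs = 5P + 155.
Without the tax, 281 − P = 5P + 155 gives 6P = 126, so P* = $21 and Q* = 260.
With the tax collected from sellers, supply shifts: Qs = 5(P − 24) + 155.
Solving gives Q = 240 with buyers paying $41 and sellers receiving $17 (the $24 wedge).
Quantity falls by |ΔQ| = |260 − 240| = 20.
DWL = ½ · t · |ΔQ| = ½ · 24 · 20 = $240.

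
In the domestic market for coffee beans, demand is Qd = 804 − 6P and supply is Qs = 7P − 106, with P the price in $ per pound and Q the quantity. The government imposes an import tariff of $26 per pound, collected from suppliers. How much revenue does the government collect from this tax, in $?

Tax revenue = $7800.

Without the tax, 804 − 6P = 7P − 106 gives 13P = 910, so P* = $70 and Q* = 384.
With the tax collected from suppliers, supply shifts: Qs = 7(P − 26) − 106.
Solving gives Q = 300 with consumers paying $84 and suppliers receiving $58 (the $26 wedge).
Revenue = t · Q = 26 · 300 = $7800.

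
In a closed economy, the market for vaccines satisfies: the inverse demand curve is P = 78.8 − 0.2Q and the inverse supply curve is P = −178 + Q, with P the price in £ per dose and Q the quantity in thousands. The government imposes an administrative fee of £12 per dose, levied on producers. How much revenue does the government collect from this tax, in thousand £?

Tax revenue = £2448 thousand.

Rewrite in direct form: Qd = 394 − 5P and Qs = P + 178.
Without the tax, 394 − 5P = P + 178 gives 6P = 216, so P* = £36 and Q* = 214.
With the tax collected from producers, supply shifts: Qs = (P − 12) + 178.
New equilibrium: consumers pay £38, producers receive £26, Q = 204. (Wedge: Pb − Ps = 12.)
Revenue = t · Q = 12 · 204 = £2448.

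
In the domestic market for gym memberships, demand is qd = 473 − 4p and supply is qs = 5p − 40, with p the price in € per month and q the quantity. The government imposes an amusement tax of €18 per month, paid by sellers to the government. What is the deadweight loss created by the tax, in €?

Before the tax: set 473 − 4p = 5p − 40 → p* = €57, q* = 245.
With the tax collected from sellers, supply shifts: qs = 5(p − 18) − 40.
Solving gives q = 205 with consumers paying €67 and sellers receiving €49 (the €18 wedge).
Quantity falls by |ΔQ| = |245 − 205| = 40.
DWL = ½ · t · |ΔQ| = ½ · 18 · 40 = €360.

Deadweight loss = €360.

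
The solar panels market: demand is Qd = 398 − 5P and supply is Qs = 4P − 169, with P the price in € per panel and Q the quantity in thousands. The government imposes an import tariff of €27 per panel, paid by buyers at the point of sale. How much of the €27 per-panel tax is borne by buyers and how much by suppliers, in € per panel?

Buyers bear €12 per panel; suppliers bear €15 per panel.

Without the tax, 398 − 5P = 4P − 169 gives 9P = 567, so P* = €63 and Q* = 83.
With the tax collected from buyers, demand (in seller-price terms) shifts: Qd = 398 − 5(P + 27).
Solving gives Q = 23 with buyers paying €75 and suppliers receiving €48 (the €27 wedge).
Burden on buyers: €12; on suppliers: €15. (They sum to €27.)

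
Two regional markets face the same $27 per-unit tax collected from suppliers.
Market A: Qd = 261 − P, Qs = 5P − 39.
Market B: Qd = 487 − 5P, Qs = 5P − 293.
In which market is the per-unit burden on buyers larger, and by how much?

Market A, by $9.

Market A: pre-tax P* = $50, Q* = 211; post-tax Q = 188.5; per-unit burden on buyers = $22.5.
Market B: pre-tax P* = $78, Q* = 97; post-tax Q = 29.5; per-unit burden on buyers = $13.5.
Difference: $22.5 vs $13.5 → market A is larger by $9.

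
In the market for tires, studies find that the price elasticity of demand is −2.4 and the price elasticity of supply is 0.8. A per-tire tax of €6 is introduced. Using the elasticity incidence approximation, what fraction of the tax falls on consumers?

Consumers' share ≈ 0.25.

Incidence ratio: consumers' share ≈ εs / (εs + |εd|) = 0.8 / (0.8 + 2.4) = 0.25.
Supply is the less elastic side, so consumers bear the smaller share.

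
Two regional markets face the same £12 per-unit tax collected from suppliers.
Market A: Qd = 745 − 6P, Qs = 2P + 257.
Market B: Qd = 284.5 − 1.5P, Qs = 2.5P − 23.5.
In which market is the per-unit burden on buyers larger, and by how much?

Market B, by £4.5.

Market A: pre-tax P* = £61, Q* = 379; post-tax Q = 361; per-unit burden on buyers = £3.
Market B: pre-tax P* = £77, Q* = 169; post-tax Q = 157.75; per-unit burden on buyers = £7.5.
Difference: £3 vs £7.5 → market B is larger by £4.5.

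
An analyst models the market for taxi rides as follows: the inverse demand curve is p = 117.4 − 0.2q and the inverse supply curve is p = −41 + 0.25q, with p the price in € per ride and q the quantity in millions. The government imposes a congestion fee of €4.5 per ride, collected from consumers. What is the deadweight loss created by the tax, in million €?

Inverting to q(p) form: qd = 587 − 5p; qs = 4p + 164.
Before the tax: set 587 − 5p = 4p + 164 → p* = €47, q* = 352.
With the tax collected from consumers, demand (in seller-price terms) shifts: qd = 587 − 5(p + 4.5).
New equilibrium: consumers pay €49, suppliers receive €44.5, q = 342. (Wedge: pb − ps = 4.5.)
Quantity falls by |ΔQ| = |352 − 342| = 10.
DWL = ½ · t · |ΔQ| = ½ · 4.5 · 10 = €22.5.

Deadweight loss = €22.5 million.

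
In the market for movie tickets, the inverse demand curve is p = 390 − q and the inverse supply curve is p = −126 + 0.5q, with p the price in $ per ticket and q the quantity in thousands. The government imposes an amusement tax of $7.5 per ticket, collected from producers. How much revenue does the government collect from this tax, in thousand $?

Rewrite in direct form: qd = 390 − p and qs = 2p + 252.
Without the tax, 390 − p = 2p + 252 gives 3p = 138, so p* = $46 and q* = 344.
With the tax collected from producers, supply shifts: qs = 2(p − 7.5) + 252.
Solving gives q = 339 with consumers paying $51 and producers receiving $43.5 (the $7.5 wedge).
Revenue = t · Q = 7.5 · 339 = $2542.5.

Tax revenue = $2542.5 thousand.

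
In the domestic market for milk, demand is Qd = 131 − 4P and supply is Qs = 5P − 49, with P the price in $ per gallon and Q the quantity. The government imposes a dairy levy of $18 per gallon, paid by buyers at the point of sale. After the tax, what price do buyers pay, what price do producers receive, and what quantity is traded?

Before the tax: set 131 − 4P = 5P − 49 → P* = $20, Q* = 51.
With the tax collected from buyers, demand (in seller-price terms) shifts: Qd = 131 − 4(P + 18).
New equilibrium: buyers pay $30, producers receive $12, Q = 11. (Wedge: Pb − Ps = 18.)
The less price-elastic side of the market bears the larger share of a per-unit tax.

Buyers pay $30; producers receive $12; quantity = 11.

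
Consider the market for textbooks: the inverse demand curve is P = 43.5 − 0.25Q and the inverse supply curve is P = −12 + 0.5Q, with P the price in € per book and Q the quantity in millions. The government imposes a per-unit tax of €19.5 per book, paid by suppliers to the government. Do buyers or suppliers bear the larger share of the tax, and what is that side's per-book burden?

Rewrite in direct form: Qd = 174 − 4P and Qs = 2P + 24.
Without the tax, 174 − 4P = 2P + 24 gives 6P = 150, so P* = €25 and Q* = 74.
With the tax collected from suppliers, supply shifts: Qs = 2(P − 19.5) + 24.
New equilibrium: buyers pay €31.5, suppliers receive €12, Q = 48. (Wedge: Pb − Ps = 19.5.)
Per-book burden: buyers €6.5, suppliers €13.
Suppliers take the larger share because supply is less price-elastic here (demand slope 4 vs supply slope 2).

Suppliers bear the larger share: €13 per book.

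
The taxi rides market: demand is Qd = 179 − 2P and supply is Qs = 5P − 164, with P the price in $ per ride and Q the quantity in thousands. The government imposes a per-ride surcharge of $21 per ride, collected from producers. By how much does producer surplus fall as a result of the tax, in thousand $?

Without the tax, 179 − 2P = 5P − 164 gives 7P = 343, so P* = $49 and Q* = 81.
With the tax collected from producers, supply shifts: Qs = 5(P − 21) − 164.
Solving gives Q = 51 with buyers paying $64 and producers receiving $43 (the $21 wedge).
ΔPS is the trapezoid between Q = 51 and Q = 81 of height $6: ½ · (81 + 51) · 6 = $396.

Producer surplus falls by $396 thousand.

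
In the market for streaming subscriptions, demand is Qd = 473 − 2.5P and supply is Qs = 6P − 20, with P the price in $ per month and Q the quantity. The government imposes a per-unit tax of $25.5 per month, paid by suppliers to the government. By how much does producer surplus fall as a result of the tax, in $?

Without the tax, 473 − 2.5P = 6P − 20 gives 8.5P = 493, so P* = $58 and Q* = 328.
With the tax collected from suppliers, supply shifts: Qs = 6(P − 25.5) − 20.
Solving gives Q = 283 with buyers paying $76 and suppliers receiving $50.5 (the $25.5 wedge).
ΔPS is the trapezoid between Q = 283 and Q = 328 of height $7.5: ½ · (328 + 283) · 7.5 = $2291.25.

Producer surplus falls by $2291.25.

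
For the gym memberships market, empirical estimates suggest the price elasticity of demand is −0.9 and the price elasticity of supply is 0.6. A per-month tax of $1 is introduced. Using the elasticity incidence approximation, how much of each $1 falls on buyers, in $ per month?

Incidence ratio: buyers' share ≈ εs / (εs + |εd|) = 0.6 / (0.6 + 0.9) = 0.4.
So buyers bear ≈ 0.4 × $1 = $0.4; suppliers bear $0.6.

Buyers bear ≈ $0.4 per month.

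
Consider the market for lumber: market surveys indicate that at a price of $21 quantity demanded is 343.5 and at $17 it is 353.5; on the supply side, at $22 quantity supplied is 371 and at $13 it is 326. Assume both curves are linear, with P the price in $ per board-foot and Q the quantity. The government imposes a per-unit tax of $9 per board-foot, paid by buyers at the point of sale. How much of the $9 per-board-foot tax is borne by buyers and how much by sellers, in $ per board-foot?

Demand slope: (353.5 − 343.5)/(17 − 21) = -2.5, so Qd = 396 − 2.5P.
Supply slope: (326 − 371)/(13 − 22) = 5, so Qs = 5P + 261.
Before the tax: set 396 − 2.5P = 5P + 261 → P* = $18, Q* = 351.
With the tax collected from buyers, demand (in seller-price terms) shifts: Qd = 396 − 2.5(P + 9).
Solving gives Q = 336 with buyers paying $24 and sellers receiving $15 (the $9 wedge).
Burden on buyers: $6; on sellers: $3. (They sum to $9.)
The less price-elastic side of the market bears the larger share of a per-unit tax.

Buyers bear $6 per board-foot; sellers bear $3 per board-foot.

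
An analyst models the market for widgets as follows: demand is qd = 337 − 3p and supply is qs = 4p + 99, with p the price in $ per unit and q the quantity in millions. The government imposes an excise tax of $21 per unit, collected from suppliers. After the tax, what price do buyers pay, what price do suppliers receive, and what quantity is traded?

Buyers pay $46; suppliers receive $25; quantity = 199.

Without the tax, 337 − 3p = 4p + 99 gives 7p = 238, so p* = $34 and q* = 235.
With the tax collected from suppliers, supply shifts: qs = 4(p − 21) + 99.
Solving gives q = 199 with buyers paying $46 and suppliers receiving $25 (the $21 wedge).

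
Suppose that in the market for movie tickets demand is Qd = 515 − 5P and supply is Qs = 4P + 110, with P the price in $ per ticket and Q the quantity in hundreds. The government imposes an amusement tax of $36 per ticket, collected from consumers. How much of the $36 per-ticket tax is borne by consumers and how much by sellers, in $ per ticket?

Without the tax, 515 − 5P = 4P + 110 gives 9P = 405, so P* = $45 and Q* = 290.
With the tax collected from consumers, demand (in seller-price terms) shifts: Qd = 515 − 5(P + 36).
New equilibrium: consumers pay $61, sellers receive $25, Q = 210. (Wedge: Pb − Ps = 36.)
Burden on consumers: $16; on sellers: $20. (They sum to $36.)
The less price-elastic side of the market bears the larger share of a per-unit tax.

Consumers bear $16 per ticket; sellers bear $20 per ticket.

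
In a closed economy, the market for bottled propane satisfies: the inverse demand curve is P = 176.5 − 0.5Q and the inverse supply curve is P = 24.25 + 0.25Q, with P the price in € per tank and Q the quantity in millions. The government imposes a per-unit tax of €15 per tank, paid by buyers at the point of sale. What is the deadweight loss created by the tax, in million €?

Rewrite in direct form: Qd = 353 − 2P and Qs = 4P − 97.
Without the tax, 353 − 2P = 4P − 97 gives 6P = 450, so P* = €75 and Q* = 203.
With the tax collected from buyers, demand (in seller-price terms) shifts: Qd = 353 − 2(P + 15).
Solving gives Q = 183 with buyers paying €85 and producers receiving €70 (the €15 wedge).
Quantity falls by |ΔQ| = |203 − 183| = 20.
DWL = ½ · t · |ΔQ| = ½ · 15 · 20 = €150.

Deadweight loss = €150 million.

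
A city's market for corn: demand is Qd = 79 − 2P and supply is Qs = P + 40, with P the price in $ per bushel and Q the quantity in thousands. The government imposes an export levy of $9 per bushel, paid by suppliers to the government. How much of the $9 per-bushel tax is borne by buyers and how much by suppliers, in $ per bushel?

Buyers bear $3 per bushel; suppliers bear $6 per bushel.

Before the tax: set 79 − 2P = P + 40 → P* = $13, Q* = 53.
With the tax collected from suppliers, supply shifts: Qs = (P − 9) + 40.
New equilibrium: buyers pay $16, suppliers receive $7, Q = 47. (Wedge: Pb − Ps = 9.)
Burden on buyers: $3; on suppliers: $6. (They sum to $9.)
The less price-elastic side of the market bears the larger share of a per-unit tax.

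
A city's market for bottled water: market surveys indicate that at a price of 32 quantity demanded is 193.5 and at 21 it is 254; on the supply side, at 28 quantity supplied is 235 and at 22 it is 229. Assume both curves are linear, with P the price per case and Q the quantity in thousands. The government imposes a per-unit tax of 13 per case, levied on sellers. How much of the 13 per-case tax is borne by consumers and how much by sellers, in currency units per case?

Demand slope: (254 − 193.5)/(21 − 32) = -5.5, so Qd = 369.5 − 5.5P.
Supply slope: (229 − 235)/(22 − 28) = 1, so Qs = P + 207.
Without the tax, 369.5 − 5.5P = P + 207 gives 6.5P = 162.5, so P* = 25 and Q* = 232.
With the tax collected from sellers, supply shifts: Qs = (P − 13) + 207.
Solving gives Q = 221 with consumers paying 27 and sellers receiving 14 (the 13 wedge).
Burden on consumers: 2; on sellers: 11. (They sum to 13.)
The less price-elastic side of the market bears the larger share of a per-unit tax.

Consumers bear 2 per case; sellers bear 11 per case.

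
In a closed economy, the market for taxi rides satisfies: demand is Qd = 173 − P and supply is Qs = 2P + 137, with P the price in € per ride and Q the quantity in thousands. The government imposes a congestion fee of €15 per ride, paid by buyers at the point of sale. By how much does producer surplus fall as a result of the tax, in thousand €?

Before the tax: set 173 − P = 2P + 137 → P* = €12, Q* = 161.
With the tax collected from buyers, demand (in seller-price terms) shifts: Qd = 173 − (P + 15).
Solving gives Q = 151 with buyers paying €22 and sellers receiving €7 (the €15 wedge).
ΔPS is the trapezoid between Q = 151 and Q = 161 of height €5: ½ · (161 + 151) · 5 = €780.

Producer surplus falls by €780 thousand.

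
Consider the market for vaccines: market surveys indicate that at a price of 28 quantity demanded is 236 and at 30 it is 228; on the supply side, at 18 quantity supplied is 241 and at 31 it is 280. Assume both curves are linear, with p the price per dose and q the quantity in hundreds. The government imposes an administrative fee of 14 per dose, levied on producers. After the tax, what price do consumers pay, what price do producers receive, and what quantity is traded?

Demand slope: (228 − 236)/(30 − 28) = -4, so qd = 348 − 4p.
Supply slope: (280 − 241)/(31 − 18) = 3, so qs = 3p + 187.
Before the tax: set 348 − 4p = 3p + 187 → p* = 23, q* = 256.
With the tax collected from producers, supply shifts: qs = 3(p − 14) + 187.
New equilibrium: consumers pay 29, producers receive 15, q = 232. (Wedge: pb − ps = 14.)
The less price-elastic side of the market bears the larger share of a per-unit tax.

Consumers pay 29; producers receive 15; quantity = 232.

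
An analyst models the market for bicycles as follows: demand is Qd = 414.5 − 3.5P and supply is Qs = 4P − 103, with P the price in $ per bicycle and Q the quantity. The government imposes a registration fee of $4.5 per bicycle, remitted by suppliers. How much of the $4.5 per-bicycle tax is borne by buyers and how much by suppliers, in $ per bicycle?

Buyers bear $2.4 per bicycle; suppliers bear $2.1 per bicycle.

Before the tax: set 414.5 − 3.5P = 4P − 103 → P* = $69, Q* = 173.
With the tax collected from suppliers, supply shifts: Qs = 4(P − 4.5) − 103.
Solving gives Q = 164.6 with buyers paying $71.4 and suppliers receiving $66.9 (the $4.5 wedge).
Burden on buyers: $2.4; on suppliers: $2.1. (They sum to $4.5.)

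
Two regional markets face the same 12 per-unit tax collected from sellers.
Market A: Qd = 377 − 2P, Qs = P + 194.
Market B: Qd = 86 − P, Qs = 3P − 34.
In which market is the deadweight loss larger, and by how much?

Market A: pre-tax P* = 61, Q* = 255; post-tax Q = 247; deadweight loss = 48.
Market B: pre-tax P* = 30, Q* = 56; post-tax Q = 47; deadweight loss = 54.
Difference: 48 vs 54 → market B is larger by 6.

Market B, by 6.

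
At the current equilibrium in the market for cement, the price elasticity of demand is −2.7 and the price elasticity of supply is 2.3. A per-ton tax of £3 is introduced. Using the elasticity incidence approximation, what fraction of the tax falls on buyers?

Buyers' share ≈ 0.46.

Incidence ratio: buyers' share ≈ εs / (εs + |εd|) = 2.3 / (2.3 + 2.7) = 0.46.
Supply is the less elastic side, so buyers bear the smaller share.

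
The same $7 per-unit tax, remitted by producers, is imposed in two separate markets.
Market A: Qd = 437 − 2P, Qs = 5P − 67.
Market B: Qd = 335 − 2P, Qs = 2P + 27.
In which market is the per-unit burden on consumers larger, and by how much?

Market A: pre-tax P* = $72, Q* = 293; post-tax Q = 283; per-unit burden on consumers = $5.
Market B: pre-tax P* = $77, Q* = 181; post-tax Q = 174; per-unit burden on consumers = $3.5.
Difference: $5 vs $3.5 → market A is larger by $1.5.

Market A, by $1.5.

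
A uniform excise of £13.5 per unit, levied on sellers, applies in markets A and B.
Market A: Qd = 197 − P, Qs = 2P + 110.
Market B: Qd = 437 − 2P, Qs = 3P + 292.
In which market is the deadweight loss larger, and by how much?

Market A: pre-tax P* = £29, Q* = 168; post-tax Q = 159; deadweight loss = £60.75.
Market B: pre-tax P* = £29, Q* = 379; post-tax Q = 362.8; deadweight loss = £109.35.
Difference: £60.75 vs £109.35 → market B is larger by £48.6.

Market B, by £48.6.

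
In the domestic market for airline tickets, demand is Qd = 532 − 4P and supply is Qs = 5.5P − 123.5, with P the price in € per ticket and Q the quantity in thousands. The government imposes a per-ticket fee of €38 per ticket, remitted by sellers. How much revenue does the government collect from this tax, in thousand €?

Without the tax, 532 − 4P = 5.5P − 123.5 gives 9.5P = 655.5, so P* = €69 and Q* = 256.
With the tax collected from sellers, supply shifts: Qs = 5.5(P − 38) − 123.5.
New equilibrium: buyers pay €91, sellers receive €53, Q = 168. (Wedge: Pb − Ps = 38.)
Revenue = t · Q = 38 · 168 = €6384.

Tax revenue = €6384 thousand.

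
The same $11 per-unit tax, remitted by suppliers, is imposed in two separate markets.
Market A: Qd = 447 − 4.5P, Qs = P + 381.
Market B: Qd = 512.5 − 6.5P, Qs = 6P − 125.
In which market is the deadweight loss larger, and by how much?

Market B, by $139.26.

Market A: pre-tax P* = $12, Q* = 393; post-tax Q = 384; deadweight loss = $49.5.
Market B: pre-tax P* = $51, Q* = 181; post-tax Q = 146.68; deadweight loss = $188.76.
Difference: $49.5 vs $188.76 → market B is larger by $139.26.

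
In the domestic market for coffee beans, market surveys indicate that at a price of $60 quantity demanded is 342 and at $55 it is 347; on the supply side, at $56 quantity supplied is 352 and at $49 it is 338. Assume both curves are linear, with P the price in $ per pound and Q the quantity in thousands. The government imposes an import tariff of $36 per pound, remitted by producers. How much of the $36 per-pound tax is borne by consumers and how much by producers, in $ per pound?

Demand slope: (347 − 342)/(55 − 60) = -1, so Qd = 402 − P.
Supply slope: (338 − 352)/(49 − 56) = 2, so Qs = 2P + 240.
Without the tax, 402 − P = 2P + 240 gives 3P = 162, so P* = $54 and Q* = 348.
With the tax collected from producers, supply shifts: Qs = 2(P − 36) + 240.
New equilibrium: consumers pay $78, producers receive $42, Q = 324. (Wedge: Pb − Ps = 36.)
Burden on consumers: $24; on producers: $12. (They sum to $36.)
The less price-elastic side of the market bears the larger share of a per-unit tax.

Consumers bear $24 per pound; producers bear $12 per pound.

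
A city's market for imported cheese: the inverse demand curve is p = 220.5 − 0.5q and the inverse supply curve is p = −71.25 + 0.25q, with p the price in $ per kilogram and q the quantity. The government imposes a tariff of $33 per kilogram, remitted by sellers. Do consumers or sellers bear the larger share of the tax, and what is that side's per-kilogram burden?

Rewrite in direct form: qd = 441 − 2p and qs = 4p + 285.
Without the tax, 441 − 2p = 4p + 285 gives 6p = 156, so p* = $26 and q* = 389.
With the tax collected from sellers, supply shifts: qs = 4(p − 33) + 285.
Solving gives q = 345 with consumers paying $48 and sellers receiving $15 (the $33 wedge).
Per-kilogram burden: consumers $22, sellers $11.
Consumers take the larger share because demand is less price-elastic here (demand slope 2 vs supply slope 4).

Consumers bear the larger share: $22 per kilogram.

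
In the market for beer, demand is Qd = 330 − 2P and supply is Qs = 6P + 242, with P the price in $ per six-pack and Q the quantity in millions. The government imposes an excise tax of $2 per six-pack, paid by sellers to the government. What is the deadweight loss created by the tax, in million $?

Before the tax: set 330 − 2P = 6P + 242 → P* = $11, Q* = 308.
With the tax collected from sellers, supply shifts: Qs = 6(P − 2) + 242.
New equilibrium: buyers pay $12.5, sellers receive $10.5, Q = 305. (Wedge: Pb − Ps = 2.)
Quantity falls by |ΔQ| = |308 − 305| = 3.
DWL = ½ · t · |ΔQ| = ½ · 2 · 3 = $3.

Deadweight loss = $3 million.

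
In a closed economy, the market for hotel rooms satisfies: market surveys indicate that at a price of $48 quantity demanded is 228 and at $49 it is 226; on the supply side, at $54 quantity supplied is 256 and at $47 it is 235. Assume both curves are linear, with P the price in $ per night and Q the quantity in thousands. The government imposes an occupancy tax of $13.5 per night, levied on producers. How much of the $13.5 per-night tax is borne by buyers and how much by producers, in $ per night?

Buyers bear $8.1 per night; producers bear $5.4 per night.

Demand slope: (226 − 228)/(49 − 48) = -2, so Qd = 324 − 2P.
Supply slope: (235 − 256)/(47 − 54) = 3, so Qs = 3P + 94.
Without the tax, 324 − 2P = 3P + 94 gives 5P = 230, so P* = $46 and Q* = 232.
With the tax collected from producers, supply shifts: Qs = 3(P − 13.5) + 94.
New equilibrium: buyers pay $54.1, producers receive $40.6, Q = 215.8. (Wedge: Pb − Ps = 13.5.)
Burden on buyers: $8.1; on producers: $5.4. (They sum to $13.5.)
The less price-elastic side of the market bears the larger share of a per-unit tax.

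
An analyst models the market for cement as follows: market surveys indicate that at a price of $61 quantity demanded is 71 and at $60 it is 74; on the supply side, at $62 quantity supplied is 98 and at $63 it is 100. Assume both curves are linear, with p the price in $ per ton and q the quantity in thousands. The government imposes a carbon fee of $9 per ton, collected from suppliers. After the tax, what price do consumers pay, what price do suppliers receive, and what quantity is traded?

Consumers pay $59.6; suppliers receive $50.6; quantity = 75.2.

Demand slope: (74 − 71)/(60 − 61) = -3, so qd = 254 − 3p.
Supply slope: (100 − 98)/(63 − 62) = 2, so qs = 2p − 26.
Without the tax, 254 − 3p = 2p − 26 gives 5p = 280, so p* = $56 and q* = 86.
With the tax collected from suppliers, supply shifts: qs = 2(p − 9) − 26.
Solving gives q = 75.2 with consumers paying $59.6 and suppliers receiving $50.6 (the $9 wedge).
The less price-elastic side of the market bears the larger share of a per-unit tax.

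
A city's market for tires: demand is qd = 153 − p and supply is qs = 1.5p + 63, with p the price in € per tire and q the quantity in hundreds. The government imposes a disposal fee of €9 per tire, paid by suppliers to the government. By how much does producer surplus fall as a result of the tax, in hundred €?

Producer surplus falls by €411.48 hundred.

Without the tax, 153 − p = 1.5p + 63 gives 2.5p = 90, so p* = €36 and q* = 117.
With the tax collected from suppliers, supply shifts: qs = 1.5(p − 9) + 63.
New equilibrium: buyers pay €41.4, suppliers receive €32.4, q = 111.6. (Wedge: pb − ps = 9.)
ΔPS is the trapezoid between Q = 111.6 and Q = 117 of height €3.6: ½ · (117 + 111.6) · 3.6 = €411.48.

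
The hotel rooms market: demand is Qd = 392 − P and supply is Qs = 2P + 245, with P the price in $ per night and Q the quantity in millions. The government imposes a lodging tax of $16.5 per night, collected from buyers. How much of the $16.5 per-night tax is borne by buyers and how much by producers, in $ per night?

Buyers bear $11 per night; producers bear $5.5 per night.

Without the tax, 392 − P = 2P + 245 gives 3P = 147, so P* = $49 and Q* = 343.
With the tax collected from buyers, demand (in seller-price terms) shifts: Qd = 392 − (P + 16.5).
Solving gives Q = 332 with buyers paying $60 and producers receiving $43.5 (the $16.5 wedge).
Burden on buyers: $11; on producers: $5.5. (They sum to $16.5.)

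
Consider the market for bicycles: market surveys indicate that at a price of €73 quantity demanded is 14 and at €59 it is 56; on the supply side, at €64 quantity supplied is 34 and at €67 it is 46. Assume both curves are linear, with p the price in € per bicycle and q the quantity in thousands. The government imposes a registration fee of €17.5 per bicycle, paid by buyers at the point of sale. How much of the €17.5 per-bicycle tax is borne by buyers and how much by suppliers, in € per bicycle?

Buyers bear €10 per bicycle; suppliers bear €7.5 per bicycle.

Demand slope: (56 − 14)/(59 − 73) = -3, so qd = 233 − 3p.
Supply slope: (46 − 34)/(67 − 64) = 4, so qs = 4p − 222.
Before the tax: set 233 − 3p = 4p − 222 → p* = €65, q* = 38.
With the tax collected from buyers, demand (in seller-price terms) shifts: qd = 233 − 3(p + 17.5).
Solving gives q = 8 with buyers paying €75 and suppliers receiving €57.5 (the €17.5 wedge).
Burden on buyers: €10; on suppliers: €7.5. (They sum to €17.5.)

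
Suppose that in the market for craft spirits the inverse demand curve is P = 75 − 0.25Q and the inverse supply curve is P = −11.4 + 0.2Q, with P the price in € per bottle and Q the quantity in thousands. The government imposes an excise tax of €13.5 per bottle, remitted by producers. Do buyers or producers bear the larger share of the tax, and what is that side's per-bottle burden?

Buyers bear the larger share: €7.5 per bottle.

Rewrite in direct form: Qd = 300 − 4P and Qs = 5P + 57.
Before the tax: set 300 − 4P = 5P + 57 → P* = €27, Q* = 192.
With the tax collected from producers, supply shifts: Qs = 5(P − 13.5) + 57.
Solving gives Q = 162 with buyers paying €34.5 and producers receiving €21 (the €13.5 wedge).
Per-bottle burden: buyers €7.5, producers €6.
Buyers take the larger share because demand is less price-elastic here (demand slope 4 vs supply slope 5).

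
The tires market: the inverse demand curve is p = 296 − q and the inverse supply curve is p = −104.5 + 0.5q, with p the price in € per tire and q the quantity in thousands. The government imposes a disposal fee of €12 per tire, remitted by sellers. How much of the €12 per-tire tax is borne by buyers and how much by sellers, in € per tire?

Inverting to q(p) form: qd = 296 − p; qs = 2p + 209.
Without the tax, 296 − p = 2p + 209 gives 3p = 87, so p* = €29 and q* = 267.
With the tax collected from sellers, supply shifts: qs = 2(p − 12) + 209.
Solving gives q = 259 with buyers paying €37 and sellers receiving €25 (the €12 wedge).
Burden on buyers: €8; on sellers: €4. (They sum to €12.)

Buyers bear €8 per tire; sellers bear €4 per tire.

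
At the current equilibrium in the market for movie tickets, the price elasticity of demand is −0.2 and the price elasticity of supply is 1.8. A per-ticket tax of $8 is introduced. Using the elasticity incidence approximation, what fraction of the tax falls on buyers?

Buyers' share ≈ 0.9.

Incidence ratio: buyers' share ≈ εs / (εs + |εd|) = 1.8 / (1.8 + 0.2) = 0.9.
Supply is the more elastic side, so buyers bear the larger share.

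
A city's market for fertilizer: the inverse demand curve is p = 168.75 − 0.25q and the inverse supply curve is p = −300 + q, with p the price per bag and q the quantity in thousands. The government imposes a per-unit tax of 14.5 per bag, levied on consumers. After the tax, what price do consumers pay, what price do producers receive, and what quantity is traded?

Consumers pay 77.9; producers receive 63.4; quantity = 363.4.

Inverting to q(p) form: qd = 675 − 4p; qs = p + 300.
Before the tax: set 675 − 4p = p + 300 → p* = 75, q* = 375.
With the tax collected from consumers, demand (in seller-price terms) shifts: qd = 675 − 4(p + 14.5).
New equilibrium: consumers pay 77.9, producers receive 63.4, q = 363.4. (Wedge: pb − ps = 14.5.)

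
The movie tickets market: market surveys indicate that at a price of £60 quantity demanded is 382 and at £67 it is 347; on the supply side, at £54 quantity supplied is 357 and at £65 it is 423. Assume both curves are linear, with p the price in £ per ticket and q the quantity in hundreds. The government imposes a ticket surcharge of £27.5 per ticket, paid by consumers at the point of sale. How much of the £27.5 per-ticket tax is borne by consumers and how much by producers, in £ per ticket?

Demand slope: (347 − 382)/(67 − 60) = -5, so qd = 682 − 5p.
Supply slope: (423 − 357)/(65 − 54) = 6, so qs = 6p + 33.
Before the tax: set 682 − 5p = 6p + 33 → p* = £59, q* = 387.
With the tax collected from consumers, demand (in seller-price terms) shifts: qd = 682 − 5(p + 27.5).
Solving gives q = 312 with consumers paying £74 and producers receiving £46.5 (the £27.5 wedge).
Burden on consumers: £15; on producers: £12.5. (They sum to £27.5.)
The less price-elastic side of the market bears the larger share of a per-unit tax.

Consumers bear £15 per ticket; producers bear £12.5 per ticket.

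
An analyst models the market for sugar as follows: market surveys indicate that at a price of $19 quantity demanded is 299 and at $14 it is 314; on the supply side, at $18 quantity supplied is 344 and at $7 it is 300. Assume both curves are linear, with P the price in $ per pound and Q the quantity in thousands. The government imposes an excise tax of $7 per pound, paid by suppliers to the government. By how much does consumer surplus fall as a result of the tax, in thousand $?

Consumer surplus falls by $1256 thousand.

Demand slope: (314 − 299)/(14 − 19) = -3, so Qd = 356 − 3P.
Supply slope: (300 − 344)/(7 − 18) = 4, so Qs = 4P + 272.
Without the tax, 356 − 3P = 4P + 272 gives 7P = 84, so P* = $12 and Q* = 320.
With the tax collected from suppliers, supply shifts: Qs = 4(P − 7) + 272.
Solving gives Q = 308 with buyers paying $16 and suppliers receiving $9 (the $7 wedge).
ΔCS is the trapezoid between Q = 308 and Q = 320 of height $4: ½ · (320 + 308) · 4 = $1256.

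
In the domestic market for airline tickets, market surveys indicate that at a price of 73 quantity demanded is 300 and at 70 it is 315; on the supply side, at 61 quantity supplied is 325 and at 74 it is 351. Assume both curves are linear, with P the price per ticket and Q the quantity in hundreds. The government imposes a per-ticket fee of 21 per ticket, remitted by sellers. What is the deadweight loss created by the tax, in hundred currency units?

Demand slope: (315 − 300)/(70 − 73) = -5, so Qd = 665 − 5P.
Supply slope: (351 − 325)/(74 − 61) = 2, so Qs = 2P + 203.
Without the tax, 665 − 5P = 2P + 203 gives 7P = 462, so P* = 66 and Q* = 335.
With the tax collected from sellers, supply shifts: Qs = 2(P − 21) + 203.
New equilibrium: buyers pay 72, sellers receive 51, Q = 305. (Wedge: Pb − Ps = 21.)
Quantity falls by |ΔQ| = |335 − 305| = 30.
DWL = ½ · t · |ΔQ| = ½ · 21 · 30 = 315.

Deadweight loss = 315 hundred.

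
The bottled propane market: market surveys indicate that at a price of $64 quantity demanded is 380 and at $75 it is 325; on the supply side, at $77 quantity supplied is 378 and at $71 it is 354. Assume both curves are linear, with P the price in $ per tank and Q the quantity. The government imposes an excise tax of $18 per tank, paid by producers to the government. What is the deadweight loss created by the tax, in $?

Deadweight loss = $360.

Demand slope: (325 − 380)/(75 − 64) = -5, so Qd = 700 − 5P.
Supply slope: (354 − 378)/(71 − 77) = 4, so Qs = 4P + 70.
Before the tax: set 700 − 5P = 4P + 70 → P* = $70, Q* = 350.
With the tax collected from producers, supply shifts: Qs = 4(P − 18) + 70.
Solving gives Q = 310 with buyers paying $78 and producers receiving $60 (the $18 wedge).
Quantity falls by |ΔQ| = |350 − 310| = 40.
DWL = ½ · t · |ΔQ| = ½ · 18 · 40 = $360.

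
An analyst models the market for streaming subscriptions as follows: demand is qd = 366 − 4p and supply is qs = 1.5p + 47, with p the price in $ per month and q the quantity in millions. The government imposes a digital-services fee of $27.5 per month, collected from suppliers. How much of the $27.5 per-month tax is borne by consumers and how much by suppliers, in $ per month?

Consumers bear $7.5 per month; suppliers bear $20 per month.

Before the tax: set 366 − 4p = 1.5p + 47 → p* = $58, q* = 134.
With the tax collected from suppliers, supply shifts: qs = 1.5(p − 27.5) + 47.
New equilibrium: consumers pay $65.5, suppliers receive $38, q = 104. (Wedge: pb − ps = 27.5.)
Burden on consumers: $7.5; on suppliers: $20. (They sum to $27.5.)
The less price-elastic side of the market bears the larger share of a per-unit tax.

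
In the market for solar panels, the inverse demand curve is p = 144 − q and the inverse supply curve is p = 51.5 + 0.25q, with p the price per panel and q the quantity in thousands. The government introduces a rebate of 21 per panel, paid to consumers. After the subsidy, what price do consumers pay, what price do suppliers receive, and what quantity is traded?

Rewrite in direct form: qd = 144 − p and qs = 4p − 206.
Before the subsidy: set 144 − p = 4p − 206 → p* = 70, q* = 74.
With a per-unit subsidy paid to consumers, each effectively pays p − 21, so demand becomes qd = 144 − (p − 21).
New equilibrium: consumers pay 53.2, suppliers receive 74.2, q = 90.8. (Wedge: pb − ps = −21.)

Consumers pay 53.2; suppliers receive 74.2; quantity = 90.8.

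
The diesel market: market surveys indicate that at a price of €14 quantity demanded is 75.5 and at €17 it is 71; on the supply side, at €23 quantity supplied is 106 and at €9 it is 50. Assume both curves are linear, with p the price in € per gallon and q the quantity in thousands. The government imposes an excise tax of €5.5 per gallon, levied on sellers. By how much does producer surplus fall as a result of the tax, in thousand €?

Producer surplus falls by €106.5 thousand.

Demand slope: (71 − 75.5)/(17 − 14) = -1.5, so qd = 96.5 − 1.5p.
Supply slope: (50 − 106)/(9 − 23) = 4, so qs = 4p + 14.
Before the tax: set 96.5 − 1.5p = 4p + 14 → p* = €15, q* = 74.
With the tax collected from sellers, supply shifts: qs = 4(p − 5.5) + 14.
New equilibrium: buyers pay €19, sellers receive €13.5, q = 68. (Wedge: pb − ps = 5.5.)
ΔPS is the trapezoid between Q = 68 and Q = 74 of height €1.5: ½ · (74 + 68) · 1.5 = €106.5.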